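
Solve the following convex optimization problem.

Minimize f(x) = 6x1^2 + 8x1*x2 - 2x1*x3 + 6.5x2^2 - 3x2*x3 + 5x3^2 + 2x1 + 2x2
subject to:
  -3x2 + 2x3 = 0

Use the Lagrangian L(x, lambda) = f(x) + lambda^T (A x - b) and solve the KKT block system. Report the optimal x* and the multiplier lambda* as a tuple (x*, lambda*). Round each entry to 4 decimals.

Form the Lagrangian:
  L(x, lambda) = (1/2) x^T Q x + c^T x + lambda^T (A x - b)
Stationarity (grad_x L = 0): Q x + c + A^T lambda = 0.
Primal feasibility: A x = b.

This gives the KKT block system:
  [ Q   A^T ] [ x     ]   [-c ]
  [ A    0  ] [ lambda ] = [ b ]

Solving the linear system:
  x*      = (-0.1468, -0.0478, -0.0717)
  lambda* = (0.1399)
  f(x*)   = -0.1945

x* = (-0.1468, -0.0478, -0.0717), lambda* = (0.1399)


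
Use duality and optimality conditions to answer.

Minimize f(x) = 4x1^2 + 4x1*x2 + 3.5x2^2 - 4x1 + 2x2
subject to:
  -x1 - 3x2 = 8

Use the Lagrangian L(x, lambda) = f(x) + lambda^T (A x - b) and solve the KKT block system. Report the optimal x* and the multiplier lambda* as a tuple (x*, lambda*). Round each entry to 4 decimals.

Form the Lagrangian:
  L(x, lambda) = (1/2) x^T Q x + c^T x + lambda^T (A x - b)
Stationarity (grad_x L = 0): Q x + c + A^T lambda = 0.
Primal feasibility: A x = b.

This gives the KKT block system:
  [ Q   A^T ] [ x     ]   [-c ]
  [ A    0  ] [ lambda ] = [ b ]

Solving the linear system:
  x*      = (1.4909, -3.1636)
  lambda* = (-4.7273)
  f(x*)   = 12.7636

x* = (1.4909, -3.1636), lambda* = (-4.7273)


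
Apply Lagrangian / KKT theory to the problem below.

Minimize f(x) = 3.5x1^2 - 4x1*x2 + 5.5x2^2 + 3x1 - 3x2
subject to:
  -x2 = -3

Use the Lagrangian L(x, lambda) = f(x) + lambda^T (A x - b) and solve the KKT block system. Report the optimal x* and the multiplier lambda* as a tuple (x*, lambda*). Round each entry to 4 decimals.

Form the Lagrangian:
  L(x, lambda) = (1/2) x^T Q x + c^T x + lambda^T (A x - b)
Stationarity (grad_x L = 0): Q x + c + A^T lambda = 0.
Primal feasibility: A x = b.

This gives the KKT block system:
  [ Q   A^T ] [ x     ]   [-c ]
  [ A    0  ] [ lambda ] = [ b ]

Solving the linear system:
  x*      = (1.2857, 3)
  lambda* = (24.8571)
  f(x*)   = 34.7143

x* = (1.2857, 3), lambda* = (24.8571)


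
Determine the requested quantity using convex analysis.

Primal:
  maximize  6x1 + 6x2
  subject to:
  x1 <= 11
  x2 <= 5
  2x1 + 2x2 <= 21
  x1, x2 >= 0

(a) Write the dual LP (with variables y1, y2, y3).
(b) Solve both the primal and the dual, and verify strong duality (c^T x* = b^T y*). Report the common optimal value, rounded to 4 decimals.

The standard primal-dual pair for 'max c^T x s.t. A x <= b, x >= 0' is:
  Dual:  min b^T y  s.t.  A^T y >= c,  y >= 0.

So the dual LP is:
  minimize  11y1 + 5y2 + 21y3
  subject to:
    y1 + 2y3 >= 6
    y2 + 2y3 >= 6
    y1, y2, y3 >= 0

Solving the primal: x* = (10.5, 0).
  primal value c^T x* = 63.
Solving the dual: y* = (0, 0, 3).
  dual value b^T y* = 63.
Strong duality: c^T x* = b^T y*. Confirmed.

63


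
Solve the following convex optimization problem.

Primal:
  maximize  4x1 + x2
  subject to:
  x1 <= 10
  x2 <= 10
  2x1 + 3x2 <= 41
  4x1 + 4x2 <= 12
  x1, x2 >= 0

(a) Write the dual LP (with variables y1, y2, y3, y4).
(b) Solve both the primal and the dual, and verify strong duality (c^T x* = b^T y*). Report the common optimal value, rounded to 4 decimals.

The standard primal-dual pair for 'max c^T x s.t. A x <= b, x >= 0' is:
  Dual:  min b^T y  s.t.  A^T y >= c,  y >= 0.

So the dual LP is:
  minimize  10y1 + 10y2 + 41y3 + 12y4
  subject to:
    y1 + 2y3 + 4y4 >= 4
    y2 + 3y3 + 4y4 >= 1
    y1, y2, y3, y4 >= 0

Solving the primal: x* = (3, 0).
  primal value c^T x* = 12.
Solving the dual: y* = (0, 0, 0, 1).
  dual value b^T y* = 12.
Strong duality: c^T x* = b^T y*. Confirmed.

12


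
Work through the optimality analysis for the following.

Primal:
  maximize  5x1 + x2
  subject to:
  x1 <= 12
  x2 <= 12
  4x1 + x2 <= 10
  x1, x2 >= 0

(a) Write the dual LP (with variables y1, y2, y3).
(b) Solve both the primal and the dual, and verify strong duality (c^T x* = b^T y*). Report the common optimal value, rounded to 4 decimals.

The standard primal-dual pair for 'max c^T x s.t. A x <= b, x >= 0' is:
  Dual:  min b^T y  s.t.  A^T y >= c,  y >= 0.

So the dual LP is:
  minimize  12y1 + 12y2 + 10y3
  subject to:
    y1 + 4y3 >= 5
    y2 + y3 >= 1
    y1, y2, y3 >= 0

Solving the primal: x* = (2.5, 0).
  primal value c^T x* = 12.5.
Solving the dual: y* = (0, 0, 1.25).
  dual value b^T y* = 12.5.
Strong duality: c^T x* = b^T y*. Confirmed.

12.5


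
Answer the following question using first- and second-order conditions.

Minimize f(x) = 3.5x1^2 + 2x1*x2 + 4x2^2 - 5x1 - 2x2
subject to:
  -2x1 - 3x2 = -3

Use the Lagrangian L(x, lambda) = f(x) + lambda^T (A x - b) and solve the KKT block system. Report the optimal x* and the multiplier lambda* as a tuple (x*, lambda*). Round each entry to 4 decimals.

Form the Lagrangian:
  L(x, lambda) = (1/2) x^T Q x + c^T x + lambda^T (A x - b)
Stationarity (grad_x L = 0): Q x + c + A^T lambda = 0.
Primal feasibility: A x = b.

This gives the KKT block system:
  [ Q   A^T ] [ x     ]   [-c ]
  [ A    0  ] [ lambda ] = [ b ]

Solving the linear system:
  x*      = (0.8873, 0.4085)
  lambda* = (1.0141)
  f(x*)   = -1.1056

x* = (0.8873, 0.4085), lambda* = (1.0141)


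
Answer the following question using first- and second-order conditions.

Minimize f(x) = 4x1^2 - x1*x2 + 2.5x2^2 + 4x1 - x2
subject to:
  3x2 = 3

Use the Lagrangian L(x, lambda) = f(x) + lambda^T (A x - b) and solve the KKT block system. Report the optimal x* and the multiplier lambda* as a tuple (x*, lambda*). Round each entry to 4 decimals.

Form the Lagrangian:
  L(x, lambda) = (1/2) x^T Q x + c^T x + lambda^T (A x - b)
Stationarity (grad_x L = 0): Q x + c + A^T lambda = 0.
Primal feasibility: A x = b.

This gives the KKT block system:
  [ Q   A^T ] [ x     ]   [-c ]
  [ A    0  ] [ lambda ] = [ b ]

Solving the linear system:
  x*      = (-0.375, 1)
  lambda* = (-1.4583)
  f(x*)   = 0.9375

x* = (-0.375, 1), lambda* = (-1.4583)


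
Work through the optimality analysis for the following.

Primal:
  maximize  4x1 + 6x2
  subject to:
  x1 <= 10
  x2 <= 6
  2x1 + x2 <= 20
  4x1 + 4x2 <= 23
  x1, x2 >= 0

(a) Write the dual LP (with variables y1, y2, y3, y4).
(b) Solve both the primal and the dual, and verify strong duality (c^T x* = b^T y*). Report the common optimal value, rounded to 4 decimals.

The standard primal-dual pair for 'max c^T x s.t. A x <= b, x >= 0' is:
  Dual:  min b^T y  s.t.  A^T y >= c,  y >= 0.

So the dual LP is:
  minimize  10y1 + 6y2 + 20y3 + 23y4
  subject to:
    y1 + 2y3 + 4y4 >= 4
    y2 + y3 + 4y4 >= 6
    y1, y2, y3, y4 >= 0

Solving the primal: x* = (0, 5.75).
  primal value c^T x* = 34.5.
Solving the dual: y* = (0, 0, 0, 1.5).
  dual value b^T y* = 34.5.
Strong duality: c^T x* = b^T y*. Confirmed.

34.5


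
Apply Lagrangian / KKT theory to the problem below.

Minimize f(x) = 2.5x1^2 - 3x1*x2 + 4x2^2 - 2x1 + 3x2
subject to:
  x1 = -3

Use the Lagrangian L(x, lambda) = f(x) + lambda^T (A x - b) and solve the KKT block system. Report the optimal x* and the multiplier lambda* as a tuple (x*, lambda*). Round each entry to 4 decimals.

Form the Lagrangian:
  L(x, lambda) = (1/2) x^T Q x + c^T x + lambda^T (A x - b)
Stationarity (grad_x L = 0): Q x + c + A^T lambda = 0.
Primal feasibility: A x = b.

This gives the KKT block system:
  [ Q   A^T ] [ x     ]   [-c ]
  [ A    0  ] [ lambda ] = [ b ]

Solving the linear system:
  x*      = (-3, -1.5)
  lambda* = (12.5)
  f(x*)   = 19.5

x* = (-3, -1.5), lambda* = (12.5)


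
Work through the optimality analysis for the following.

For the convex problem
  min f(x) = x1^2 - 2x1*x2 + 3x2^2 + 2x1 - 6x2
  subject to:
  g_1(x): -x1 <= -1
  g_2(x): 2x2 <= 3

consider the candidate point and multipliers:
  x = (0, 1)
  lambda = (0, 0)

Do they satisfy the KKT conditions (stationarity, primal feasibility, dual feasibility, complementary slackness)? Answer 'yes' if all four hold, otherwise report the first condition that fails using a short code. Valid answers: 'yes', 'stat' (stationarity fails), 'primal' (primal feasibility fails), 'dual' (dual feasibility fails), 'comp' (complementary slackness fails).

Gradient of f: grad f(x) = Q x + c = (0, 0)
Constraint values g_i(x) = a_i^T x - b_i:
  g_1((0, 1)) = 1
  g_2((0, 1)) = -1
Stationarity residual: grad f(x) + sum_i lambda_i a_i = (0, 0)
  -> stationarity OK
Primal feasibility (all g_i <= 0): FAILS
Dual feasibility (all lambda_i >= 0): OK
Complementary slackness (lambda_i * g_i(x) = 0 for all i): OK

Verdict: the first failing condition is primal_feasibility -> primal.

primal


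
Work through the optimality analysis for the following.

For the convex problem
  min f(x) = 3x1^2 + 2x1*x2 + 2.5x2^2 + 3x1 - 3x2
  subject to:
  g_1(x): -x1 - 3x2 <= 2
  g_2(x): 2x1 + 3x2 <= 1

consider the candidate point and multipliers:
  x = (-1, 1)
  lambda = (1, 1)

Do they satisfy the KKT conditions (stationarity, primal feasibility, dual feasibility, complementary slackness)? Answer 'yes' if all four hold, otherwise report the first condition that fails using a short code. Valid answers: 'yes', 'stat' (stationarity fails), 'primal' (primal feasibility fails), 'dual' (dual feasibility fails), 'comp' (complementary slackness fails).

Gradient of f: grad f(x) = Q x + c = (-1, 0)
Constraint values g_i(x) = a_i^T x - b_i:
  g_1((-1, 1)) = -4
  g_2((-1, 1)) = 0
Stationarity residual: grad f(x) + sum_i lambda_i a_i = (0, 0)
  -> stationarity OK
Primal feasibility (all g_i <= 0): OK
Dual feasibility (all lambda_i >= 0): OK
Complementary slackness (lambda_i * g_i(x) = 0 for all i): FAILS

Verdict: the first failing condition is complementary_slackness -> comp.

comp


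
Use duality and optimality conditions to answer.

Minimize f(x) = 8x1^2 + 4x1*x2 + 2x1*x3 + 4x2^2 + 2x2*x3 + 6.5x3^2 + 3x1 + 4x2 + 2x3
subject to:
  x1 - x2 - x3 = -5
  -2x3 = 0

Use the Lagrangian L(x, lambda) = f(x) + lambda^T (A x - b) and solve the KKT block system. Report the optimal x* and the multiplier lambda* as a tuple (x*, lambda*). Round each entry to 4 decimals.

Form the Lagrangian:
  L(x, lambda) = (1/2) x^T Q x + c^T x + lambda^T (A x - b)
Stationarity (grad_x L = 0): Q x + c + A^T lambda = 0.
Primal feasibility: A x = b.

This gives the KKT block system:
  [ Q   A^T ] [ x     ]   [-c ]
  [ A    0  ] [ lambda ] = [ b ]

Solving the linear system:
  x*      = (-2.0938, 2.9062, 0)
  lambda* = (18.875, -7.625)
  f(x*)   = 49.8594

x* = (-2.0938, 2.9062, 0), lambda* = (18.875, -7.625)


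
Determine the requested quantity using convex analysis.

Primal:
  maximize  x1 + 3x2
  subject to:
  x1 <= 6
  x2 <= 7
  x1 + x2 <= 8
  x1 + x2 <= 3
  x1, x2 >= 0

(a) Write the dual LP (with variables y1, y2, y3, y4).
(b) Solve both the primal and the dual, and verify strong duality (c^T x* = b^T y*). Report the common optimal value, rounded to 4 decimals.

The standard primal-dual pair for 'max c^T x s.t. A x <= b, x >= 0' is:
  Dual:  min b^T y  s.t.  A^T y >= c,  y >= 0.

So the dual LP is:
  minimize  6y1 + 7y2 + 8y3 + 3y4
  subject to:
    y1 + y3 + y4 >= 1
    y2 + y3 + y4 >= 3
    y1, y2, y3, y4 >= 0

Solving the primal: x* = (0, 3).
  primal value c^T x* = 9.
Solving the dual: y* = (0, 0, 0, 3).
  dual value b^T y* = 9.
Strong duality: c^T x* = b^T y*. Confirmed.

9


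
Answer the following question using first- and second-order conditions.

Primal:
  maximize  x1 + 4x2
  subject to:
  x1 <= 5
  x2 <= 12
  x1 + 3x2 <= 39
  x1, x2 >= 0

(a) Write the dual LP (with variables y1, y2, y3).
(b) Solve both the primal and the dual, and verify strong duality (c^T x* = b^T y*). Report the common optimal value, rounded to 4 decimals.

The standard primal-dual pair for 'max c^T x s.t. A x <= b, x >= 0' is:
  Dual:  min b^T y  s.t.  A^T y >= c,  y >= 0.

So the dual LP is:
  minimize  5y1 + 12y2 + 39y3
  subject to:
    y1 + y3 >= 1
    y2 + 3y3 >= 4
    y1, y2, y3 >= 0

Solving the primal: x* = (3, 12).
  primal value c^T x* = 51.
Solving the dual: y* = (0, 1, 1).
  dual value b^T y* = 51.
Strong duality: c^T x* = b^T y*. Confirmed.

51


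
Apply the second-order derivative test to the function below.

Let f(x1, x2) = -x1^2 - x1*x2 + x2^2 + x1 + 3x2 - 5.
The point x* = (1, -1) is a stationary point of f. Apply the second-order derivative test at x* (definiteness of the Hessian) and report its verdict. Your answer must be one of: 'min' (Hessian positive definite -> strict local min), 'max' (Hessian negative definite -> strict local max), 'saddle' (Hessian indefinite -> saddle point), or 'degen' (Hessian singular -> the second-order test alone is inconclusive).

Compute the Hessian H = grad^2 f:
  H = [[-2, -1], [-1, 2]]
Verify stationarity: grad f(x*) = H x* + g = (0, 0).
Eigenvalues of H: -2.2361, 2.2361.
Eigenvalues have mixed signs, so H is indefinite -> x* is a saddle point.

saddle


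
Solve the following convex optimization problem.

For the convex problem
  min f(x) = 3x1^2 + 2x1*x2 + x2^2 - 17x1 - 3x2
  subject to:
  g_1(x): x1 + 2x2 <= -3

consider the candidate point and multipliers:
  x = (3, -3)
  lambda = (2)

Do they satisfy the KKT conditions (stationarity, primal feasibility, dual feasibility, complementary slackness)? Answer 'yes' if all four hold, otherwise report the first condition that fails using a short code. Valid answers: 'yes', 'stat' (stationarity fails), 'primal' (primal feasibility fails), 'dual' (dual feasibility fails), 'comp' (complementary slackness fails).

Gradient of f: grad f(x) = Q x + c = (-5, -3)
Constraint values g_i(x) = a_i^T x - b_i:
  g_1((3, -3)) = 0
Stationarity residual: grad f(x) + sum_i lambda_i a_i = (-3, 1)
  -> stationarity FAILS
Primal feasibility (all g_i <= 0): OK
Dual feasibility (all lambda_i >= 0): OK
Complementary slackness (lambda_i * g_i(x) = 0 for all i): OK

Verdict: the first failing condition is stationarity -> stat.

stat


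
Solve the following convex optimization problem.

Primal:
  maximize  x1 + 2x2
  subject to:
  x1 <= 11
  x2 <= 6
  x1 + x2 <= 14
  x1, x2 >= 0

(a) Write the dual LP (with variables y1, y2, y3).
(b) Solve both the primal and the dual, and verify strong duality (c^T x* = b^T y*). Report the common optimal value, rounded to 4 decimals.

The standard primal-dual pair for 'max c^T x s.t. A x <= b, x >= 0' is:
  Dual:  min b^T y  s.t.  A^T y >= c,  y >= 0.

So the dual LP is:
  minimize  11y1 + 6y2 + 14y3
  subject to:
    y1 + y3 >= 1
    y2 + y3 >= 2
    y1, y2, y3 >= 0

Solving the primal: x* = (8, 6).
  primal value c^T x* = 20.
Solving the dual: y* = (0, 1, 1).
  dual value b^T y* = 20.
Strong duality: c^T x* = b^T y*. Confirmed.

20


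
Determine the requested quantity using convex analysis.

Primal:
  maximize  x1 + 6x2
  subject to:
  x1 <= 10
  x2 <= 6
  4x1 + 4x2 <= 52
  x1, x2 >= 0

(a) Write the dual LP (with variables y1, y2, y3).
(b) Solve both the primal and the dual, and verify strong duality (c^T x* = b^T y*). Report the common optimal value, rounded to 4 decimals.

The standard primal-dual pair for 'max c^T x s.t. A x <= b, x >= 0' is:
  Dual:  min b^T y  s.t.  A^T y >= c,  y >= 0.

So the dual LP is:
  minimize  10y1 + 6y2 + 52y3
  subject to:
    y1 + 4y3 >= 1
    y2 + 4y3 >= 6
    y1, y2, y3 >= 0

Solving the primal: x* = (7, 6).
  primal value c^T x* = 43.
Solving the dual: y* = (0, 5, 0.25).
  dual value b^T y* = 43.
Strong duality: c^T x* = b^T y*. Confirmed.

43


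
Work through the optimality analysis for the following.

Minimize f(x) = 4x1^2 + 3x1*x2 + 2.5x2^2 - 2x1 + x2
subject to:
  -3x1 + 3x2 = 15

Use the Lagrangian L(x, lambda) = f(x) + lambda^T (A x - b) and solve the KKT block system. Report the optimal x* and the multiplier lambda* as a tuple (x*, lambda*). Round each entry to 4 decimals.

Form the Lagrangian:
  L(x, lambda) = (1/2) x^T Q x + c^T x + lambda^T (A x - b)
Stationarity (grad_x L = 0): Q x + c + A^T lambda = 0.
Primal feasibility: A x = b.

This gives the KKT block system:
  [ Q   A^T ] [ x     ]   [-c ]
  [ A    0  ] [ lambda ] = [ b ]

Solving the linear system:
  x*      = (-2.0526, 2.9474)
  lambda* = (-3.193)
  f(x*)   = 27.4737

x* = (-2.0526, 2.9474), lambda* = (-3.193)


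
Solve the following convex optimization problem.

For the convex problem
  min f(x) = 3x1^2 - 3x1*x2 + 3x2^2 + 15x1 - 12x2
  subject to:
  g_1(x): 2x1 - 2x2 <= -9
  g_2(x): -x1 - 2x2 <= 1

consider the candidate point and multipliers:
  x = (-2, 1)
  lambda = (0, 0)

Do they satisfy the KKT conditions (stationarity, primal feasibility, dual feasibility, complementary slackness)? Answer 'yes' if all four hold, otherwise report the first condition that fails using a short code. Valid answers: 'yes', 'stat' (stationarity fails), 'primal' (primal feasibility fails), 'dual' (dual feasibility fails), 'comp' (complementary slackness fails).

Gradient of f: grad f(x) = Q x + c = (0, 0)
Constraint values g_i(x) = a_i^T x - b_i:
  g_1((-2, 1)) = 3
  g_2((-2, 1)) = -1
Stationarity residual: grad f(x) + sum_i lambda_i a_i = (0, 0)
  -> stationarity OK
Primal feasibility (all g_i <= 0): FAILS
Dual feasibility (all lambda_i >= 0): OK
Complementary slackness (lambda_i * g_i(x) = 0 for all i): OK

Verdict: the first failing condition is primal_feasibility -> primal.

primal


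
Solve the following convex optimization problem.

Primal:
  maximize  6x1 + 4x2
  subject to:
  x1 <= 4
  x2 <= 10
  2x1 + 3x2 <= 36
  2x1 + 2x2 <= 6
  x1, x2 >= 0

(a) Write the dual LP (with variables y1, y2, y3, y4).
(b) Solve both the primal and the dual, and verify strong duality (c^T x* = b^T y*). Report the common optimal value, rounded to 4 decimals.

The standard primal-dual pair for 'max c^T x s.t. A x <= b, x >= 0' is:
  Dual:  min b^T y  s.t.  A^T y >= c,  y >= 0.

So the dual LP is:
  minimize  4y1 + 10y2 + 36y3 + 6y4
  subject to:
    y1 + 2y3 + 2y4 >= 6
    y2 + 3y3 + 2y4 >= 4
    y1, y2, y3, y4 >= 0

Solving the primal: x* = (3, 0).
  primal value c^T x* = 18.
Solving the dual: y* = (0, 0, 0, 3).
  dual value b^T y* = 18.
Strong duality: c^T x* = b^T y*. Confirmed.

18


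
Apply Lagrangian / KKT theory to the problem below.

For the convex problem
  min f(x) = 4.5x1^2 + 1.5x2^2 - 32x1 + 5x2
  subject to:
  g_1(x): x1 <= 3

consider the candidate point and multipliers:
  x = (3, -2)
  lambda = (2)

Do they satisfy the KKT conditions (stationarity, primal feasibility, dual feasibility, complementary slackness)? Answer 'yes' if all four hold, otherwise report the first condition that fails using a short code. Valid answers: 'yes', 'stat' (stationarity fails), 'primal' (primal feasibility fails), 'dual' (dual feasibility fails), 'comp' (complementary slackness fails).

Gradient of f: grad f(x) = Q x + c = (-5, -1)
Constraint values g_i(x) = a_i^T x - b_i:
  g_1((3, -2)) = 0
Stationarity residual: grad f(x) + sum_i lambda_i a_i = (-3, -1)
  -> stationarity FAILS
Primal feasibility (all g_i <= 0): OK
Dual feasibility (all lambda_i >= 0): OK
Complementary slackness (lambda_i * g_i(x) = 0 for all i): OK

Verdict: the first failing condition is stationarity -> stat.

stat


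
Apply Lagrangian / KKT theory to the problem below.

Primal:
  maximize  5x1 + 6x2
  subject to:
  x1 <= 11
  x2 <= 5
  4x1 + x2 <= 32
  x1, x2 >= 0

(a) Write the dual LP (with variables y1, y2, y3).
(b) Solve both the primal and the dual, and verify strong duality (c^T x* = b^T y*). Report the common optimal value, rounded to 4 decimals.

The standard primal-dual pair for 'max c^T x s.t. A x <= b, x >= 0' is:
  Dual:  min b^T y  s.t.  A^T y >= c,  y >= 0.

So the dual LP is:
  minimize  11y1 + 5y2 + 32y3
  subject to:
    y1 + 4y3 >= 5
    y2 + y3 >= 6
    y1, y2, y3 >= 0

Solving the primal: x* = (6.75, 5).
  primal value c^T x* = 63.75.
Solving the dual: y* = (0, 4.75, 1.25).
  dual value b^T y* = 63.75.
Strong duality: c^T x* = b^T y*. Confirmed.

63.75


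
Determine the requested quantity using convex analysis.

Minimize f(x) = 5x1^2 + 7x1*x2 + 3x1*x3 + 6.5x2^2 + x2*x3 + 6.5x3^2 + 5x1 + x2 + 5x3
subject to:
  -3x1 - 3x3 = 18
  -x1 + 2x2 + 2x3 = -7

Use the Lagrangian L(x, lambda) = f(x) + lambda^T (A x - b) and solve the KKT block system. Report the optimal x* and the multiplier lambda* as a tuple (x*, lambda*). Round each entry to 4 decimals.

Form the Lagrangian:
  L(x, lambda) = (1/2) x^T Q x + c^T x + lambda^T (A x - b)
Stationarity (grad_x L = 0): Q x + c + A^T lambda = 0.
Primal feasibility: A x = b.

This gives the KKT block system:
  [ Q   A^T ] [ x     ]   [-c ]
  [ A    0  ] [ lambda ] = [ b ]

Solving the linear system:
  x*      = (-1.8093, -0.214, -4.1907)
  lambda* = (-12.1608, 9.3191)
  f(x*)   = 126.9572

x* = (-1.8093, -0.214, -4.1907), lambda* = (-12.1608, 9.3191)


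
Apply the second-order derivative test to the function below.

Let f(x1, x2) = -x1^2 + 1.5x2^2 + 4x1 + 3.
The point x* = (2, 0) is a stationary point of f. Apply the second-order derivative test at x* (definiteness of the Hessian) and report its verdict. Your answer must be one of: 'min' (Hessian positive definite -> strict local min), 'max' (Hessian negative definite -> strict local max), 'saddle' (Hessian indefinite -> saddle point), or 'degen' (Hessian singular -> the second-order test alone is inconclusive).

Compute the Hessian H = grad^2 f:
  H = [[-2, 0], [0, 3]]
Verify stationarity: grad f(x*) = H x* + g = (0, 0).
Eigenvalues of H: -2, 3.
Eigenvalues have mixed signs, so H is indefinite -> x* is a saddle point.

saddle


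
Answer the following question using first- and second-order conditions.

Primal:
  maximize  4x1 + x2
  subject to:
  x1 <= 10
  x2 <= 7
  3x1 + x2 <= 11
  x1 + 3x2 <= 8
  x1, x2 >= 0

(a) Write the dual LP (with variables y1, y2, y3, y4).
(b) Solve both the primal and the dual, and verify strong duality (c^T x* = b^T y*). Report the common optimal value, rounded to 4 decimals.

The standard primal-dual pair for 'max c^T x s.t. A x <= b, x >= 0' is:
  Dual:  min b^T y  s.t.  A^T y >= c,  y >= 0.

So the dual LP is:
  minimize  10y1 + 7y2 + 11y3 + 8y4
  subject to:
    y1 + 3y3 + y4 >= 4
    y2 + y3 + 3y4 >= 1
    y1, y2, y3, y4 >= 0

Solving the primal: x* = (3.6667, 0).
  primal value c^T x* = 14.6667.
Solving the dual: y* = (0, 0, 1.3333, 0).
  dual value b^T y* = 14.6667.
Strong duality: c^T x* = b^T y*. Confirmed.

14.6667


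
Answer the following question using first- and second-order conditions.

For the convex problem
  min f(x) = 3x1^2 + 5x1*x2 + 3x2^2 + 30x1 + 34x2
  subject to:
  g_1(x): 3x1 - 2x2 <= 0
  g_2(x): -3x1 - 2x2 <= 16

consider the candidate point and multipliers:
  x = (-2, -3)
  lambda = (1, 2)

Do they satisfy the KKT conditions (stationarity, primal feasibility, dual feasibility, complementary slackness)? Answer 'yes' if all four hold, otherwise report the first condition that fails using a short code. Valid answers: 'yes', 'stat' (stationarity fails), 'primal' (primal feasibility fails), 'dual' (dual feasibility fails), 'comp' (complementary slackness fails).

Gradient of f: grad f(x) = Q x + c = (3, 6)
Constraint values g_i(x) = a_i^T x - b_i:
  g_1((-2, -3)) = 0
  g_2((-2, -3)) = -4
Stationarity residual: grad f(x) + sum_i lambda_i a_i = (0, 0)
  -> stationarity OK
Primal feasibility (all g_i <= 0): OK
Dual feasibility (all lambda_i >= 0): OK
Complementary slackness (lambda_i * g_i(x) = 0 for all i): FAILS

Verdict: the first failing condition is complementary_slackness -> comp.

comp


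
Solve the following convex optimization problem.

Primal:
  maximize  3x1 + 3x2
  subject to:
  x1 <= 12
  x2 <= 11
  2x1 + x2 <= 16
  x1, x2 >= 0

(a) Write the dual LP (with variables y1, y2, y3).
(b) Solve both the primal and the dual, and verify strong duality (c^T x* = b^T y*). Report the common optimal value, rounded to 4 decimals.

The standard primal-dual pair for 'max c^T x s.t. A x <= b, x >= 0' is:
  Dual:  min b^T y  s.t.  A^T y >= c,  y >= 0.

So the dual LP is:
  minimize  12y1 + 11y2 + 16y3
  subject to:
    y1 + 2y3 >= 3
    y2 + y3 >= 3
    y1, y2, y3 >= 0

Solving the primal: x* = (2.5, 11).
  primal value c^T x* = 40.5.
Solving the dual: y* = (0, 1.5, 1.5).
  dual value b^T y* = 40.5.
Strong duality: c^T x* = b^T y*. Confirmed.

40.5


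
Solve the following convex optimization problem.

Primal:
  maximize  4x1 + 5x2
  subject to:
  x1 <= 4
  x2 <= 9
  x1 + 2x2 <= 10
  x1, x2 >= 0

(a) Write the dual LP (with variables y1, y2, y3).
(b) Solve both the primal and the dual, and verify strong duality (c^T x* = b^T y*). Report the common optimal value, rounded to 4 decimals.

The standard primal-dual pair for 'max c^T x s.t. A x <= b, x >= 0' is:
  Dual:  min b^T y  s.t.  A^T y >= c,  y >= 0.

So the dual LP is:
  minimize  4y1 + 9y2 + 10y3
  subject to:
    y1 + y3 >= 4
    y2 + 2y3 >= 5
    y1, y2, y3 >= 0

Solving the primal: x* = (4, 3).
  primal value c^T x* = 31.
Solving the dual: y* = (1.5, 0, 2.5).
  dual value b^T y* = 31.
Strong duality: c^T x* = b^T y*. Confirmed.

31


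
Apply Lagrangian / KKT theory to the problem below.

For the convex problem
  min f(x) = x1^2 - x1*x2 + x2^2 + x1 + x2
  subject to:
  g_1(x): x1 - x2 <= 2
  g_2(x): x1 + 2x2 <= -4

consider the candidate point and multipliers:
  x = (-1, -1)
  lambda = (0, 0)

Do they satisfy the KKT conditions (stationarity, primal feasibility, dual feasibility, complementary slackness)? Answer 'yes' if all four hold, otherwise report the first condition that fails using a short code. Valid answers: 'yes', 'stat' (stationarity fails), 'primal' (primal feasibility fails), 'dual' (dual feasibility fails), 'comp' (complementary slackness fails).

Gradient of f: grad f(x) = Q x + c = (0, 0)
Constraint values g_i(x) = a_i^T x - b_i:
  g_1((-1, -1)) = -2
  g_2((-1, -1)) = 1
Stationarity residual: grad f(x) + sum_i lambda_i a_i = (0, 0)
  -> stationarity OK
Primal feasibility (all g_i <= 0): FAILS
Dual feasibility (all lambda_i >= 0): OK
Complementary slackness (lambda_i * g_i(x) = 0 for all i): OK

Verdict: the first failing condition is primal_feasibility -> primal.

primal


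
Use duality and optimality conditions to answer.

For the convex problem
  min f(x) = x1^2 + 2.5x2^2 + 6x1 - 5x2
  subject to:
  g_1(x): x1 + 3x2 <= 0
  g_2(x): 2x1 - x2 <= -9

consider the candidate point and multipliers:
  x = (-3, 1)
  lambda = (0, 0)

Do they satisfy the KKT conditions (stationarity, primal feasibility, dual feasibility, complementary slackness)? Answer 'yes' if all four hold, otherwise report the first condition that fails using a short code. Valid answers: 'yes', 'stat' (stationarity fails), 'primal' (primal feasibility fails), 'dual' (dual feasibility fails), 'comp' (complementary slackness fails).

Gradient of f: grad f(x) = Q x + c = (0, 0)
Constraint values g_i(x) = a_i^T x - b_i:
  g_1((-3, 1)) = 0
  g_2((-3, 1)) = 2
Stationarity residual: grad f(x) + sum_i lambda_i a_i = (0, 0)
  -> stationarity OK
Primal feasibility (all g_i <= 0): FAILS
Dual feasibility (all lambda_i >= 0): OK
Complementary slackness (lambda_i * g_i(x) = 0 for all i): OK

Verdict: the first failing condition is primal_feasibility -> primal.

primal


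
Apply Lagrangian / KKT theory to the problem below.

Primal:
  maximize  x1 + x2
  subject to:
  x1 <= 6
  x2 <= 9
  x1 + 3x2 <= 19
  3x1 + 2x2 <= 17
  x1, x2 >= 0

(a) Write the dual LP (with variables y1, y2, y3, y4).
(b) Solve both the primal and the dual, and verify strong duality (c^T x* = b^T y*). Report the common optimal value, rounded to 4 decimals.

The standard primal-dual pair for 'max c^T x s.t. A x <= b, x >= 0' is:
  Dual:  min b^T y  s.t.  A^T y >= c,  y >= 0.

So the dual LP is:
  minimize  6y1 + 9y2 + 19y3 + 17y4
  subject to:
    y1 + y3 + 3y4 >= 1
    y2 + 3y3 + 2y4 >= 1
    y1, y2, y3, y4 >= 0

Solving the primal: x* = (1.8571, 5.7143).
  primal value c^T x* = 7.5714.
Solving the dual: y* = (0, 0, 0.1429, 0.2857).
  dual value b^T y* = 7.5714.
Strong duality: c^T x* = b^T y*. Confirmed.

7.5714


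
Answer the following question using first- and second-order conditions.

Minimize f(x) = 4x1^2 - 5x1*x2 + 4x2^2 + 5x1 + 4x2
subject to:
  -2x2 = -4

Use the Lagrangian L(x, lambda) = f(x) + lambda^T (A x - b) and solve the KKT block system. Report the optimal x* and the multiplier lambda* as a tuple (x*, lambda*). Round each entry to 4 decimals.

Form the Lagrangian:
  L(x, lambda) = (1/2) x^T Q x + c^T x + lambda^T (A x - b)
Stationarity (grad_x L = 0): Q x + c + A^T lambda = 0.
Primal feasibility: A x = b.

This gives the KKT block system:
  [ Q   A^T ] [ x     ]   [-c ]
  [ A    0  ] [ lambda ] = [ b ]

Solving the linear system:
  x*      = (0.625, 2)
  lambda* = (8.4375)
  f(x*)   = 22.4375

x* = (0.625, 2), lambda* = (8.4375)


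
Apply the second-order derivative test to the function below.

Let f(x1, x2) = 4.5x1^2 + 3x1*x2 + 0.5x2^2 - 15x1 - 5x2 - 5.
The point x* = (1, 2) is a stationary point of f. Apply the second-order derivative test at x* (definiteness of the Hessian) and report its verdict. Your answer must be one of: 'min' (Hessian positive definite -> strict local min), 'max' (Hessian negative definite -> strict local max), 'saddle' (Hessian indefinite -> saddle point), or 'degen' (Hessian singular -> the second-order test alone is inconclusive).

Compute the Hessian H = grad^2 f:
  H = [[9, 3], [3, 1]]
Verify stationarity: grad f(x*) = H x* + g = (0, 0).
Eigenvalues of H: 0, 10.
H has a zero eigenvalue (singular; positive semidefinite but not definite), so H is neither positive definite, negative definite, nor indefinite. The second-order test alone is inconclusive -> degen.
(Indeed, f is constant along the null direction of H through x*, so x* is not a strict local extremum.)

degen


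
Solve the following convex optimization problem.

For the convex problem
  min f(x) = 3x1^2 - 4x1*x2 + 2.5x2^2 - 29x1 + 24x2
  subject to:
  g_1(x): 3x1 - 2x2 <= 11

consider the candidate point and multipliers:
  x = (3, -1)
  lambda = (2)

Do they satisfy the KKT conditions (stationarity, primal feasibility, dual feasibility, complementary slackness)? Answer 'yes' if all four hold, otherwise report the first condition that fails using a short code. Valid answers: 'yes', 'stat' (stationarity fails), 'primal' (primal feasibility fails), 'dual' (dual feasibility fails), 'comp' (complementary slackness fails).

Gradient of f: grad f(x) = Q x + c = (-7, 7)
Constraint values g_i(x) = a_i^T x - b_i:
  g_1((3, -1)) = 0
Stationarity residual: grad f(x) + sum_i lambda_i a_i = (-1, 3)
  -> stationarity FAILS
Primal feasibility (all g_i <= 0): OK
Dual feasibility (all lambda_i >= 0): OK
Complementary slackness (lambda_i * g_i(x) = 0 for all i): OK

Verdict: the first failing condition is stationarity -> stat.

stat


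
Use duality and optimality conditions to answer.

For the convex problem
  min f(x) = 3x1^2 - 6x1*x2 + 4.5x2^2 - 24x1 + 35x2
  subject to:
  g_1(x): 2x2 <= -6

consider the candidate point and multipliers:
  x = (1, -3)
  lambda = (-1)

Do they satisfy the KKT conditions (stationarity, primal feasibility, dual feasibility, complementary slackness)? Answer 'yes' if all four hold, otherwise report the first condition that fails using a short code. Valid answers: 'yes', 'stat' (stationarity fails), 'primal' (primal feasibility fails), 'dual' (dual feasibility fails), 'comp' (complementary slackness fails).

Gradient of f: grad f(x) = Q x + c = (0, 2)
Constraint values g_i(x) = a_i^T x - b_i:
  g_1((1, -3)) = 0
Stationarity residual: grad f(x) + sum_i lambda_i a_i = (0, 0)
  -> stationarity OK
Primal feasibility (all g_i <= 0): OK
Dual feasibility (all lambda_i >= 0): FAILS
Complementary slackness (lambda_i * g_i(x) = 0 for all i): OK

Verdict: the first failing condition is dual_feasibility -> dual.

dual


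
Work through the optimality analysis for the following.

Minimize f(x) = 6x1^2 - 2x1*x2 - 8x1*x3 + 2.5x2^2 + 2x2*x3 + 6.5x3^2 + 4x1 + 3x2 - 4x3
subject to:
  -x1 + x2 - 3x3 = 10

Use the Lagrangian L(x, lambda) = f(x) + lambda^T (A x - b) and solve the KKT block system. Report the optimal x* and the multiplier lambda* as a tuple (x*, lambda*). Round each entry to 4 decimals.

Form the Lagrangian:
  L(x, lambda) = (1/2) x^T Q x + c^T x + lambda^T (A x - b)
Stationarity (grad_x L = 0): Q x + c + A^T lambda = 0.
Primal feasibility: A x = b.

This gives the KKT block system:
  [ Q   A^T ] [ x     ]   [-c ]
  [ A    0  ] [ lambda ] = [ b ]

Solving the linear system:
  x*      = (-2.2919, 0.5028, -2.4018)
  lambda* = (-5.2941)
  f(x*)   = 27.4445

x* = (-2.2919, 0.5028, -2.4018), lambda* = (-5.2941)


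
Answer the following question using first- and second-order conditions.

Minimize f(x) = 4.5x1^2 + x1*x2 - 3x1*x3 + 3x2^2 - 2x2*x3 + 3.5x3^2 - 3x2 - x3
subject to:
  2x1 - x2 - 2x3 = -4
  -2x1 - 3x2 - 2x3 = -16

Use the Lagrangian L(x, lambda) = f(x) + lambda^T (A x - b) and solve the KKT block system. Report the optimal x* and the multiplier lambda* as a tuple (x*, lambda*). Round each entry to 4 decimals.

Form the Lagrangian:
  L(x, lambda) = (1/2) x^T Q x + c^T x + lambda^T (A x - b)
Stationarity (grad_x L = 0): Q x + c + A^T lambda = 0.
Primal feasibility: A x = b.

This gives the KKT block system:
  [ Q   A^T ] [ x     ]   [-c ]
  [ A    0  ] [ lambda ] = [ b ]

Solving the linear system:
  x*      = (1.6557, 2.6885, 2.3115)
  lambda* = (-1.4549, 3.873)
  f(x*)   = 22.8852

x* = (1.6557, 2.6885, 2.3115), lambda* = (-1.4549, 3.873)


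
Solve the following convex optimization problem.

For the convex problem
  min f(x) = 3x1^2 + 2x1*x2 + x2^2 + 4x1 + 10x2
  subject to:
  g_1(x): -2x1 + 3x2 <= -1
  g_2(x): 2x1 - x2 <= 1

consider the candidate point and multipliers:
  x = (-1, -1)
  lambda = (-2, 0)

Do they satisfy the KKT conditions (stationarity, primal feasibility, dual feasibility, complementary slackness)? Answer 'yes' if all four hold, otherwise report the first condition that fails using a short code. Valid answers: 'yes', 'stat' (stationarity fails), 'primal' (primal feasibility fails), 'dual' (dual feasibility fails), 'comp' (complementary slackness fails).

Gradient of f: grad f(x) = Q x + c = (-4, 6)
Constraint values g_i(x) = a_i^T x - b_i:
  g_1((-1, -1)) = 0
  g_2((-1, -1)) = -2
Stationarity residual: grad f(x) + sum_i lambda_i a_i = (0, 0)
  -> stationarity OK
Primal feasibility (all g_i <= 0): OK
Dual feasibility (all lambda_i >= 0): FAILS
Complementary slackness (lambda_i * g_i(x) = 0 for all i): OK

Verdict: the first failing condition is dual_feasibility -> dual.

dual


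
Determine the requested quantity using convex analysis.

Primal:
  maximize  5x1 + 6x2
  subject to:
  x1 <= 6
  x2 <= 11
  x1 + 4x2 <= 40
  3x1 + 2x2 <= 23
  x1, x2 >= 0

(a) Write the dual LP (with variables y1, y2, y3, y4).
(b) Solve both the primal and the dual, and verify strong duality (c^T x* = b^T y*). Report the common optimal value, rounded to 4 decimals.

The standard primal-dual pair for 'max c^T x s.t. A x <= b, x >= 0' is:
  Dual:  min b^T y  s.t.  A^T y >= c,  y >= 0.

So the dual LP is:
  minimize  6y1 + 11y2 + 40y3 + 23y4
  subject to:
    y1 + y3 + 3y4 >= 5
    y2 + 4y3 + 2y4 >= 6
    y1, y2, y3, y4 >= 0

Solving the primal: x* = (1.2, 9.7).
  primal value c^T x* = 64.2.
Solving the dual: y* = (0, 0, 0.8, 1.4).
  dual value b^T y* = 64.2.
Strong duality: c^T x* = b^T y*. Confirmed.

64.2


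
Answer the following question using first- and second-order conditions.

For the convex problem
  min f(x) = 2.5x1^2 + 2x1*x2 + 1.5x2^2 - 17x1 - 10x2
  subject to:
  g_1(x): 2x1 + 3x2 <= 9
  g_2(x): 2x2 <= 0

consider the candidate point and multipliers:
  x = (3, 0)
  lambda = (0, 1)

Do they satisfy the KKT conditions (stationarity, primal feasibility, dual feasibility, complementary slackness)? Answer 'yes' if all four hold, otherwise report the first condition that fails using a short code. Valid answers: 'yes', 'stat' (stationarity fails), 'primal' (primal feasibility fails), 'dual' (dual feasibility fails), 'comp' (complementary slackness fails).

Gradient of f: grad f(x) = Q x + c = (-2, -4)
Constraint values g_i(x) = a_i^T x - b_i:
  g_1((3, 0)) = -3
  g_2((3, 0)) = 0
Stationarity residual: grad f(x) + sum_i lambda_i a_i = (-2, -2)
  -> stationarity FAILS
Primal feasibility (all g_i <= 0): OK
Dual feasibility (all lambda_i >= 0): OK
Complementary slackness (lambda_i * g_i(x) = 0 for all i): OK

Verdict: the first failing condition is stationarity -> stat.

stat


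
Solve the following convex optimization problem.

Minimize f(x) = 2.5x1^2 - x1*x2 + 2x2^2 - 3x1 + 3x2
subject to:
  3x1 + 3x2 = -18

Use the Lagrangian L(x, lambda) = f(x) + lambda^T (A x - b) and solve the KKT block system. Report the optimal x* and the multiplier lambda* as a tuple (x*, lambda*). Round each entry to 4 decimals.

Form the Lagrangian:
  L(x, lambda) = (1/2) x^T Q x + c^T x + lambda^T (A x - b)
Stationarity (grad_x L = 0): Q x + c + A^T lambda = 0.
Primal feasibility: A x = b.

This gives the KKT block system:
  [ Q   A^T ] [ x     ]   [-c ]
  [ A    0  ] [ lambda ] = [ b ]

Solving the linear system:
  x*      = (-2.1818, -3.8182)
  lambda* = (3.3636)
  f(x*)   = 27.8182

x* = (-2.1818, -3.8182), lambda* = (3.3636)


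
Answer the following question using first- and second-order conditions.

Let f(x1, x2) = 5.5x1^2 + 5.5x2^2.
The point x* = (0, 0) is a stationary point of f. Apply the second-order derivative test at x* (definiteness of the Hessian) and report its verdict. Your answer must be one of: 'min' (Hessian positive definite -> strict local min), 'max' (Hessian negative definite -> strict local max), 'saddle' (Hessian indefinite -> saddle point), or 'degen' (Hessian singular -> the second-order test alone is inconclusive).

Compute the Hessian H = grad^2 f:
  H = [[11, 0], [0, 11]]
Verify stationarity: grad f(x*) = H x* + g = (0, 0).
Eigenvalues of H: 11, 11.
Both eigenvalues > 0, so H is positive definite -> x* is a strict local min.

min


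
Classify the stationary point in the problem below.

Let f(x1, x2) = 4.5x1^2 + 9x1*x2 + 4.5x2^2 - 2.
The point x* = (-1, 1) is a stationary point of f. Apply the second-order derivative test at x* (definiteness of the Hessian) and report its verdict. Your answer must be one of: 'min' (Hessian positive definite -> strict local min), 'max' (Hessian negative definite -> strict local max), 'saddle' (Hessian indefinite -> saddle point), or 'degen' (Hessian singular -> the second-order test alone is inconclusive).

Compute the Hessian H = grad^2 f:
  H = [[9, 9], [9, 9]]
Verify stationarity: grad f(x*) = H x* + g = (0, 0).
Eigenvalues of H: 0, 18.
H has a zero eigenvalue (singular; positive semidefinite but not definite), so H is neither positive definite, negative definite, nor indefinite. The second-order test alone is inconclusive -> degen.
(Indeed, f is constant along the null direction of H through x*, so x* is not a strict local extremum.)

degen


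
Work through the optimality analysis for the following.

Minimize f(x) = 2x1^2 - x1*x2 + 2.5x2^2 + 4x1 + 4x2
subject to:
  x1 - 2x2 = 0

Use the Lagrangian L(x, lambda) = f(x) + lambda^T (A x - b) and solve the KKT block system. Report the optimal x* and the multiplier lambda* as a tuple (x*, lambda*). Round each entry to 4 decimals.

Form the Lagrangian:
  L(x, lambda) = (1/2) x^T Q x + c^T x + lambda^T (A x - b)
Stationarity (grad_x L = 0): Q x + c + A^T lambda = 0.
Primal feasibility: A x = b.

This gives the KKT block system:
  [ Q   A^T ] [ x     ]   [-c ]
  [ A    0  ] [ lambda ] = [ b ]

Solving the linear system:
  x*      = (-1.4118, -0.7059)
  lambda* = (0.9412)
  f(x*)   = -4.2353

x* = (-1.4118, -0.7059), lambda* = (0.9412)


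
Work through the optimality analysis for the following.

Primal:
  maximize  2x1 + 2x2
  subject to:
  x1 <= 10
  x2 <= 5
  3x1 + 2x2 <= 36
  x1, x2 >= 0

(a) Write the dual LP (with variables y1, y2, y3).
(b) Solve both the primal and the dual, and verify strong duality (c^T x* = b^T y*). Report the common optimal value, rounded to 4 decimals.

The standard primal-dual pair for 'max c^T x s.t. A x <= b, x >= 0' is:
  Dual:  min b^T y  s.t.  A^T y >= c,  y >= 0.

So the dual LP is:
  minimize  10y1 + 5y2 + 36y3
  subject to:
    y1 + 3y3 >= 2
    y2 + 2y3 >= 2
    y1, y2, y3 >= 0

Solving the primal: x* = (8.6667, 5).
  primal value c^T x* = 27.3333.
Solving the dual: y* = (0, 0.6667, 0.6667).
  dual value b^T y* = 27.3333.
Strong duality: c^T x* = b^T y*. Confirmed.

27.3333
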